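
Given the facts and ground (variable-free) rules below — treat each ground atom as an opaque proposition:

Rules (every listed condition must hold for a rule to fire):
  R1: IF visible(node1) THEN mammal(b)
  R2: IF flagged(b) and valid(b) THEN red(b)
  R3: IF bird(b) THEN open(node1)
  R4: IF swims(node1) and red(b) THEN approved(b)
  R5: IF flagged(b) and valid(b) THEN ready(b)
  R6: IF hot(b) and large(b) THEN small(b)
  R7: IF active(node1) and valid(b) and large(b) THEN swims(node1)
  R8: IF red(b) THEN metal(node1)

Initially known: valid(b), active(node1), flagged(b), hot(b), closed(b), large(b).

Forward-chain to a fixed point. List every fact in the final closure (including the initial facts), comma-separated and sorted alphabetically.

active(node1), approved(b), closed(b), flagged(b), hot(b), large(b), metal(node1), ready(b), red(b), small(b), swims(node1), valid(b)

Round 1 fires R2, R5, R6, R7, giving red(b), ready(b), small(b), swims(node1).
Round 2 fires R4, R8, giving approved(b), metal(node1).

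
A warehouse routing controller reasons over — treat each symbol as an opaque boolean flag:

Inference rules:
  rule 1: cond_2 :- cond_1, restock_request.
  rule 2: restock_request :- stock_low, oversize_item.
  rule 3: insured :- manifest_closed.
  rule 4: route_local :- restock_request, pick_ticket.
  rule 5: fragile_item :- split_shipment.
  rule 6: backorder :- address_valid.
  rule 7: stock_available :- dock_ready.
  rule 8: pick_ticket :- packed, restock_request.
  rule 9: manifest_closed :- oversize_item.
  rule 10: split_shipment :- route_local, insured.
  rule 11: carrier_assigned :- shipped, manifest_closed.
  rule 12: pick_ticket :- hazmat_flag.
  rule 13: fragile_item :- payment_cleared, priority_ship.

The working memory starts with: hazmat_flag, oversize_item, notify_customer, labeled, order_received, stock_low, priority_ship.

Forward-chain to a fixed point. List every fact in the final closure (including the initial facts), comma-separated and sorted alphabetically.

fragile_item, hazmat_flag, insured, labeled, manifest_closed, notify_customer, order_received, oversize_item, pick_ticket, priority_ship, restock_request, route_local, split_shipment, stock_low

Round 1: rule 2 [restock_request :- stock_low, oversize_item.]; rule 9 [manifest_closed :- oversize_item.]; rule 12 [pick_ticket :- hazmat_flag.]. New: restock_request, manifest_closed, pick_ticket.
Round 2: rule 3 [insured :- manifest_closed.]; rule 4 [route_local :- restock_request, pick_ticket.]. New: insured, route_local.
Round 3: rule 10 [split_shipment :- route_local, insured.]. New: split_shipment.
Round 4: rule 5 [fragile_item :- split_shipment.]. New: fragile_item.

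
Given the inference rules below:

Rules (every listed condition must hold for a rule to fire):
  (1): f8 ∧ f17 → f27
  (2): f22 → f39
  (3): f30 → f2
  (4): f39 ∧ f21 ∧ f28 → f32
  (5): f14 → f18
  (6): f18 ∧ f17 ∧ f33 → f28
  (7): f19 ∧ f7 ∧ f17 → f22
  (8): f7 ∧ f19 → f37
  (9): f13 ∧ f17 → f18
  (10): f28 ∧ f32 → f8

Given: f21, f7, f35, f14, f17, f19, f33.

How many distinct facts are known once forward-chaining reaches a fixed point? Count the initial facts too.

Round 1: (5) [f14 → f18]; (7) [f19 ∧ f7 ∧ f17 → f22]; (8) [f7 ∧ f19 → f37]. New: f18, f22, f37.
Round 2: (2) [f22 → f39]; (6) [f18 ∧ f17 ∧ f33 → f28]. New: f39, f28.
Round 3: (4) [f39 ∧ f21 ∧ f28 → f32]. New: f32.
Round 4: (10) [f28 ∧ f32 → f8]. New: f8.
Round 5: (1) [f8 ∧ f17 → f27]. New: f27.
Closure: {f14, f17, f18, f19, f21, f22, f27, f28, f32, f33, f35, f37, f39, f7, f8} — 15 facts.

15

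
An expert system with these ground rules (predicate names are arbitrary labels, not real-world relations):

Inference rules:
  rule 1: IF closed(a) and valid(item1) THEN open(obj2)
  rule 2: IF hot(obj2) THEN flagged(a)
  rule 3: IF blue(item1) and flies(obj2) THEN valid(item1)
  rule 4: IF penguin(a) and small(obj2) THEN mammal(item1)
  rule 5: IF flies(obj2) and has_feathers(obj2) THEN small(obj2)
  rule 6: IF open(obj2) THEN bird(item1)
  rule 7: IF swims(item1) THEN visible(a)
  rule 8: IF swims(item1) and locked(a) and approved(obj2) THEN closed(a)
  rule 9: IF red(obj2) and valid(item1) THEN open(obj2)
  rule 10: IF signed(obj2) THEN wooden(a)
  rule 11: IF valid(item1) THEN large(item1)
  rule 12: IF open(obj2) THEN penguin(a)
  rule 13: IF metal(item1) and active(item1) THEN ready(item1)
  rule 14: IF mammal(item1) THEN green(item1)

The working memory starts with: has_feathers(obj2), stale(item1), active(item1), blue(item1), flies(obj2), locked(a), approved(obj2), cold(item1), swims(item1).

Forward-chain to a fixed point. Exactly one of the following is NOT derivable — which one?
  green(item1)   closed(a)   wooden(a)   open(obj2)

wooden(a)

Round 1 fires rule 3, rule 5, rule 7, rule 8, giving valid(item1), small(obj2), visible(a), closed(a).
Round 2 fires rule 1, rule 11, giving open(obj2), large(item1).
Round 3 fires rule 6, rule 12, giving bird(item1), penguin(a).
Round 4 fires rule 4, giving mammal(item1).
Round 5 fires rule 14, giving green(item1).
Derived: green(item1) (round 5), closed(a) (round 1), open(obj2) (round 2). wooden(a) never appears in any round.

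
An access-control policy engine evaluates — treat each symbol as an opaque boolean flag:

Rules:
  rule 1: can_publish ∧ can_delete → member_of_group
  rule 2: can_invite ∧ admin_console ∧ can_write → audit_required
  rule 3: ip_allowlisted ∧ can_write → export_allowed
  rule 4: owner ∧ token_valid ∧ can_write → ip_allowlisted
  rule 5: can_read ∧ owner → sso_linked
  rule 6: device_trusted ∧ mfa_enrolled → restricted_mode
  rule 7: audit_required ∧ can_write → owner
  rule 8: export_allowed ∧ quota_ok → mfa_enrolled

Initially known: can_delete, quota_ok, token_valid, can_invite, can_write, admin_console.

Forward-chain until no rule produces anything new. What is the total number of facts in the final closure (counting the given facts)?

11

Round 1: rule 2 [can_invite ∧ admin_console ∧ can_write → audit_required]. New: audit_required.
Round 2: rule 7 [audit_required ∧ can_write → owner]. New: owner.
Round 3: rule 4 [owner ∧ token_valid ∧ can_write → ip_allowlisted]. New: ip_allowlisted.
Round 4: rule 3 [ip_allowlisted ∧ can_write → export_allowed]. New: export_allowed.
Round 5: rule 8 [export_allowed ∧ quota_ok → mfa_enrolled]. New: mfa_enrolled.
Closure: {admin_console, audit_required, can_delete, can_invite, can_write, export_allowed, ip_allowlisted, mfa_enrolled, owner, quota_ok, token_valid} — 11 facts.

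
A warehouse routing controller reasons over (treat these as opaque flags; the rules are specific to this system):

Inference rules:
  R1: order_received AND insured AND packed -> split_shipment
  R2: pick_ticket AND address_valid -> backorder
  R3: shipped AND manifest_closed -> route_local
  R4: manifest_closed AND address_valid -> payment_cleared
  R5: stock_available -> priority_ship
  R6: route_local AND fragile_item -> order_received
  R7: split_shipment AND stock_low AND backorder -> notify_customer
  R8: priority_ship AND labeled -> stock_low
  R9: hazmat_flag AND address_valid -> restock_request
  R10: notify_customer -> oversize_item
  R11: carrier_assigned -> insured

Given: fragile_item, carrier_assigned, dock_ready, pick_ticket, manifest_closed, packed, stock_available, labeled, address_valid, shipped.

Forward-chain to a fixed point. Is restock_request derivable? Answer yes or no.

Round 1: R2 [pick_ticket AND address_valid -> backorder]; R3 [shipped AND manifest_closed -> route_local]; R4 [manifest_closed AND address_valid -> payment_cleared]; R5 [stock_available -> priority_ship]; R11 [carrier_assigned -> insured]. New: backorder, route_local, payment_cleared, priority_ship, insured.
Round 2: R6 [route_local AND fragile_item -> order_received]; R8 [priority_ship AND labeled -> stock_low]. New: order_received, stock_low.
Round 3: R1 [order_received AND insured AND packed -> split_shipment]. New: split_shipment.
Round 4: R7 [split_shipment AND stock_low AND backorder -> notify_customer]. New: notify_customer.
Round 5: R10 [notify_customer -> oversize_item]. New: oversize_item.
Fixed point reached. restock_request is concluded only by R9; R9 needs hazmat_flag (never derived).

no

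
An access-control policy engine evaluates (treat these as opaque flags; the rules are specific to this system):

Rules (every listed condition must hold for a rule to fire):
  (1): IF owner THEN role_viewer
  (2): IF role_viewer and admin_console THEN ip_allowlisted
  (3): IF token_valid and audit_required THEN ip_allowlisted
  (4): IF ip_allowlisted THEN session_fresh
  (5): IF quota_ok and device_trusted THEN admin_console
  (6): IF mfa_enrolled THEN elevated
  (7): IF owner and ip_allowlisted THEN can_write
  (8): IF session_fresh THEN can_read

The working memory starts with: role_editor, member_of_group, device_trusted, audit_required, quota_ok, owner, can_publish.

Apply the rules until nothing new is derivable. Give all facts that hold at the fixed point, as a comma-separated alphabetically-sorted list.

Round 1 fires (1), (5), giving role_viewer, admin_console.
Round 2 fires (2), giving ip_allowlisted.
Round 3 fires (4), (7), giving session_fresh, can_write.
Round 4 fires (8), giving can_read.

admin_console, audit_required, can_publish, can_read, can_write, device_trusted, ip_allowlisted, member_of_group, owner, quota_ok, role_editor, role_viewer, session_fresh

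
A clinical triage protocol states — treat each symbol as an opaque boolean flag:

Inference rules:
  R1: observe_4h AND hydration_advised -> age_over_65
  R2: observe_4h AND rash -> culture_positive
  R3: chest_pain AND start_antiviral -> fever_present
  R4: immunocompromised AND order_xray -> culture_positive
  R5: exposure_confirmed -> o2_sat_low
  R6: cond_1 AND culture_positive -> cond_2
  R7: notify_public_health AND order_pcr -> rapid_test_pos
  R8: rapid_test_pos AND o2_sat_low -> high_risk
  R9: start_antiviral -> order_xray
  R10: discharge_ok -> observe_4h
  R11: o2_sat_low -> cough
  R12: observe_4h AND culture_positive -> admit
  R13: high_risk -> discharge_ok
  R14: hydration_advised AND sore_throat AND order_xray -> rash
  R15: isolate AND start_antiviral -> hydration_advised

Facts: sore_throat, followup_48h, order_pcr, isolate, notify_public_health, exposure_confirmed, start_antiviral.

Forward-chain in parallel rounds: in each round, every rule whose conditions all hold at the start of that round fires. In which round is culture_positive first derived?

5

[1] R5 [exposure_confirmed -> o2_sat_low]; R7 [notify_public_health AND order_pcr -> rapid_test_pos]; R9 [start_antiviral -> order_xray]; R15 [isolate AND start_antiviral -> hydration_advised]. ⇒ new: o2_sat_low, rapid_test_pos, order_xray, hydration_advised.
[2] R8 [rapid_test_pos AND o2_sat_low -> high_risk]; R11 [o2_sat_low -> cough]; R14 [hydration_advised AND sore_throat AND order_xray -> rash]. ⇒ new: high_risk, cough, rash.
[3] R13 [high_risk -> discharge_ok]. ⇒ new: discharge_ok.
[4] R10 [discharge_ok -> observe_4h]. ⇒ new: observe_4h.
[5] R1 [observe_4h AND hydration_advised -> age_over_65]; R2 [observe_4h AND rash -> culture_positive]. ⇒ new: age_over_65, culture_positive.
culture_positive first appears in round 5.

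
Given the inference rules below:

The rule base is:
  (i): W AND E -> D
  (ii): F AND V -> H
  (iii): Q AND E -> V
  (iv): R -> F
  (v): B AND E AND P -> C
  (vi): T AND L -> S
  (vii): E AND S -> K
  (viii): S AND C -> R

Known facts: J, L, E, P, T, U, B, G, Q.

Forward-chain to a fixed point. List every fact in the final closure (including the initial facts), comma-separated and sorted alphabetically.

Round 1: (iii) [Q AND E -> V]; (v) [B AND E AND P -> C]; (vi) [T AND L -> S]. New: V, C, S.
Round 2: (vii) [E AND S -> K]; (viii) [S AND C -> R]. New: K, R.
Round 3: (iv) [R -> F]. New: F.
Round 4: (ii) [F AND V -> H]. New: H.

B, C, E, F, G, H, J, K, L, P, Q, R, S, T, U, V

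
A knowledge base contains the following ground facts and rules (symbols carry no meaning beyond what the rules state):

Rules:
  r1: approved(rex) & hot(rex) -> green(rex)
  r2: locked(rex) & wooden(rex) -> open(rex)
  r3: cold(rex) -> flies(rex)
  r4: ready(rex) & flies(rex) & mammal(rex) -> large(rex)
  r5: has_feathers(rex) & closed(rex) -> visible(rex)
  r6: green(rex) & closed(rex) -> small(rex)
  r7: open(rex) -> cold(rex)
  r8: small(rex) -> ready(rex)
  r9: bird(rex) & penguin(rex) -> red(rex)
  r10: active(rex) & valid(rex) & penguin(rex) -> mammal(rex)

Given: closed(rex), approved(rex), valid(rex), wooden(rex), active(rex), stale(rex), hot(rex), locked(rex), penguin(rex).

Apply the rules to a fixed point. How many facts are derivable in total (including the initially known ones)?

17

[1] r1 [approved(rex) & hot(rex) -> green(rex)]; r2 [locked(rex) & wooden(rex) -> open(rex)]; r10 [active(rex) & valid(rex) & penguin(rex) -> mammal(rex)]. ⇒ new: green(rex), open(rex), mammal(rex).
[2] r6 [green(rex) & closed(rex) -> small(rex)]; r7 [open(rex) -> cold(rex)]. ⇒ new: small(rex), cold(rex).
[3] r3 [cold(rex) -> flies(rex)]; r8 [small(rex) -> ready(rex)]. ⇒ new: flies(rex), ready(rex).
[4] r4 [ready(rex) & flies(rex) & mammal(rex) -> large(rex)]. ⇒ new: large(rex).
Closure: {active(rex), approved(rex), closed(rex), cold(rex), flies(rex), green(rex), hot(rex), large(rex), locked(rex), mammal(rex), open(rex), penguin(rex), ready(rex), small(rex), stale(rex), valid(rex), wooden(rex)} — 17 facts.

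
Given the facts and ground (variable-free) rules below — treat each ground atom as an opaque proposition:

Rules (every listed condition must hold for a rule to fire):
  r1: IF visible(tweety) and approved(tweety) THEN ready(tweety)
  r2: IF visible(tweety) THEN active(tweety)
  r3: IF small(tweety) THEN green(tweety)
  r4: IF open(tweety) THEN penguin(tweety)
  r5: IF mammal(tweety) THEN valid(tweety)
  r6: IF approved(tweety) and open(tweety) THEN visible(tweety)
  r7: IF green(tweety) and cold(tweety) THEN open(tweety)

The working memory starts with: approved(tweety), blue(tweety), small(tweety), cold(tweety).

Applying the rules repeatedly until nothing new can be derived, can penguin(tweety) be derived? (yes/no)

yes

[1] r3 [IF small(tweety) THEN green(tweety)]. ⇒ new: green(tweety).
[2] r7 [IF green(tweety) and cold(tweety) THEN open(tweety)]. ⇒ new: open(tweety).
[3] r4 [IF open(tweety) THEN penguin(tweety)]; r6 [IF approved(tweety) and open(tweety) THEN visible(tweety)]. ⇒ new: penguin(tweety), visible(tweety).
[4] r1 [IF visible(tweety) and approved(tweety) THEN ready(tweety)]; r2 [IF visible(tweety) THEN active(tweety)]. ⇒ new: ready(tweety), active(tweety).
penguin(tweety) appears in round 3, so it is derivable.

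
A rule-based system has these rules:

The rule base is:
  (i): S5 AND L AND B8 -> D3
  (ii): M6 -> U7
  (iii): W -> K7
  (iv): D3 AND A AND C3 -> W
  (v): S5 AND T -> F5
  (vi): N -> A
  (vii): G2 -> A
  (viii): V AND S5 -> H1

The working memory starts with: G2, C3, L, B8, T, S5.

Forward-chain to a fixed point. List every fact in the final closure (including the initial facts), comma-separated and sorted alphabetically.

A, B8, C3, D3, F5, G2, K7, L, S5, T, W

[1] (i) [S5 AND L AND B8 -> D3]; (v) [S5 AND T -> F5]; (vii) [G2 -> A]. ⇒ new: D3, F5, A.
[2] (iv) [D3 AND A AND C3 -> W]. ⇒ new: W.
[3] (iii) [W -> K7]. ⇒ new: K7.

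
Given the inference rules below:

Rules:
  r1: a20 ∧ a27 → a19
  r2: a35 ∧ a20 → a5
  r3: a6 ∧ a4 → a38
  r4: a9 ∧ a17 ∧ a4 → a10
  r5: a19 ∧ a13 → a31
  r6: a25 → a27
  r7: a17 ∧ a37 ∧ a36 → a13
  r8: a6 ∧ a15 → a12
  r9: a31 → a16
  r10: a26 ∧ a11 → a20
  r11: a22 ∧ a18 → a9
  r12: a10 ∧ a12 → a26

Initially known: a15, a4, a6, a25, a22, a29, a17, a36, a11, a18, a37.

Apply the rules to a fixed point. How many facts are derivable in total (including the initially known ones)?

22

[1] r3 [a6 ∧ a4 → a38]; r6 [a25 → a27]; r7 [a17 ∧ a37 ∧ a36 → a13]; r8 [a6 ∧ a15 → a12]; r11 [a22 ∧ a18 → a9]. ⇒ new: a38, a27, a13, a12, a9.
[2] r4 [a9 ∧ a17 ∧ a4 → a10]. ⇒ new: a10.
[3] r12 [a10 ∧ a12 → a26]. ⇒ new: a26.
[4] r10 [a26 ∧ a11 → a20]. ⇒ new: a20.
[5] r1 [a20 ∧ a27 → a19]. ⇒ new: a19.
[6] r5 [a19 ∧ a13 → a31]. ⇒ new: a31.
[7] r9 [a31 → a16]. ⇒ new: a16.
Closure: {a10, a11, a12, a13, a15, a16, a17, a18, a19, a20, a22, a25, a26, a27, a29, a31, a36, a37, a38, a4, a6, a9} — 22 facts.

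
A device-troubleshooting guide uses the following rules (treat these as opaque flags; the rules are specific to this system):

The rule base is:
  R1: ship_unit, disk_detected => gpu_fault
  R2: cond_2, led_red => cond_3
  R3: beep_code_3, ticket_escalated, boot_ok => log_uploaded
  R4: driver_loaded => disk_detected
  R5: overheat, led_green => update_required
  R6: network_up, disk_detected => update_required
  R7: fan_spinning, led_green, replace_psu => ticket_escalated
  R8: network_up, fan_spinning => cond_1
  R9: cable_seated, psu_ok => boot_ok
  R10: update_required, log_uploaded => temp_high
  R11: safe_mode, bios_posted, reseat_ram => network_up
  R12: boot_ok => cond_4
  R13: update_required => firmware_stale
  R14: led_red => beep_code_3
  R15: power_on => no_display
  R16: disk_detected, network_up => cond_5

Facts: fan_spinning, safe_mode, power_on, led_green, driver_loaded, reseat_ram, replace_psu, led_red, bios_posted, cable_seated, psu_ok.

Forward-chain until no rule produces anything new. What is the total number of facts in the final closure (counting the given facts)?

Round 1 — R4, R7, R9, R11, R14, R15, derive disk_detected, ticket_escalated, boot_ok, network_up, beep_code_3, no_display.
Round 2 — R3, R6, R8, R12, R16, derive log_uploaded, update_required, cond_1, cond_4, cond_5.
Round 3 — R10, R13, derive temp_high, firmware_stale.
Closure: {beep_code_3, bios_posted, boot_ok, cable_seated, cond_1, cond_4, cond_5, disk_detected, driver_loaded, fan_spinning, firmware_stale, led_green, led_red, log_uploaded, network_up, no_display, power_on, psu_ok, replace_psu, reseat_ram, safe_mode, temp_high, ticket_escalated, update_required} — 24 facts.

24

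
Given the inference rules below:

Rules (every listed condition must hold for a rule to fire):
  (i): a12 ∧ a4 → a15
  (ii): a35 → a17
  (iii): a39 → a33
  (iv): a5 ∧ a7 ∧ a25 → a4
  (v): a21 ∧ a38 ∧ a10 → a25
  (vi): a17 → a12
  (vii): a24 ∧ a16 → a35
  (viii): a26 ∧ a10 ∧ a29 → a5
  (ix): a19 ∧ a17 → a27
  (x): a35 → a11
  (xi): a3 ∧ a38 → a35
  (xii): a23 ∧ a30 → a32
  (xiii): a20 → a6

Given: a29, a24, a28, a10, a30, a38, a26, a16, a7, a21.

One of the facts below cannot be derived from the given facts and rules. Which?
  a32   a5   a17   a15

Round 1 — (v), (vii), (viii), derive a25, a35, a5.
Round 2 — (ii), (iv), (x), derive a17, a4, a11.
Round 3 — (vi), derive a12.
Round 4 — (i), derive a15.
Derived: a5 (round 1), a17 (round 2), a15 (round 4). a32 never appears in any round.

a32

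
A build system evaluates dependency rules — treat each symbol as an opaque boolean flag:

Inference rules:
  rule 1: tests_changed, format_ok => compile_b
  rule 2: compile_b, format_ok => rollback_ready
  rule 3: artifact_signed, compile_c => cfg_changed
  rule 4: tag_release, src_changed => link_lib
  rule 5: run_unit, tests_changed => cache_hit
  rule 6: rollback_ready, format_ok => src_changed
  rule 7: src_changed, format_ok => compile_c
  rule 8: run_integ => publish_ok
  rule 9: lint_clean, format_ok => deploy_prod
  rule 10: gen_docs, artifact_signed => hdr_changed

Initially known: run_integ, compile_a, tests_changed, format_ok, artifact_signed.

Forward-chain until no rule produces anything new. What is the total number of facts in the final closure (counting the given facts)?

Round 1: rule 1 [tests_changed, format_ok => compile_b]; rule 8 [run_integ => publish_ok]. Adds compile_b, publish_ok.
Round 2: rule 2 [compile_b, format_ok => rollback_ready]. Adds rollback_ready.
Round 3: rule 6 [rollback_ready, format_ok => src_changed]. Adds src_changed.
Round 4: rule 7 [src_changed, format_ok => compile_c]. Adds compile_c.
Round 5: rule 3 [artifact_signed, compile_c => cfg_changed]. Adds cfg_changed.
Closure: {artifact_signed, cfg_changed, compile_a, compile_b, compile_c, format_ok, publish_ok, rollback_ready, run_integ, src_changed, tests_changed} — 11 facts.

11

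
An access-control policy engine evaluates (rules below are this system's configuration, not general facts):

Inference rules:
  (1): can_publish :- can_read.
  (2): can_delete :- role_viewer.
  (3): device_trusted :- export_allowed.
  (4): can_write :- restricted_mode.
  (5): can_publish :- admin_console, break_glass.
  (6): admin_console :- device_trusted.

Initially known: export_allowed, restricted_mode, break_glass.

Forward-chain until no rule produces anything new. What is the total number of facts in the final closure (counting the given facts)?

7

Round 1: (3) [device_trusted :- export_allowed.]; (4) [can_write :- restricted_mode.]. Adds device_trusted, can_write.
Round 2: (6) [admin_console :- device_trusted.]. Adds admin_console.
Round 3: (5) [can_publish :- admin_console, break_glass.]. Adds can_publish.
Closure: {admin_console, break_glass, can_publish, can_write, device_trusted, export_allowed, restricted_mode} — 7 facts.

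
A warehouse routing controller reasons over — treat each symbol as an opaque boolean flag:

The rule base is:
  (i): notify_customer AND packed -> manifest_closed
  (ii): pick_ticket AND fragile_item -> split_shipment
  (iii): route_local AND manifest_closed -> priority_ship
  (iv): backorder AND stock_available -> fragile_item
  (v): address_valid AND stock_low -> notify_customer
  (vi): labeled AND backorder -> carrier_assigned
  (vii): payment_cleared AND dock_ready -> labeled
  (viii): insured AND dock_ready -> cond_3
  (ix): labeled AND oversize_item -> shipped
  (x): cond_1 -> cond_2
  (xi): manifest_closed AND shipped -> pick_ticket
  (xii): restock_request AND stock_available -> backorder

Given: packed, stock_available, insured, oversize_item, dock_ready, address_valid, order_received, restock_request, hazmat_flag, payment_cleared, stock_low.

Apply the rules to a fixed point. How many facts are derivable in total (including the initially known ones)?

21

Round 1 fires (v), (vii), (viii), (xii), giving notify_customer, labeled, cond_3, backorder.
Round 2 fires (i), (iv), (vi), (ix), giving manifest_closed, fragile_item, carrier_assigned, shipped.
Round 3 fires (xi), giving pick_ticket.
Round 4 fires (ii), giving split_shipment.
Closure: {address_valid, backorder, carrier_assigned, cond_3, dock_ready, fragile_item, hazmat_flag, insured, labeled, manifest_closed, notify_customer, order_received, oversize_item, packed, payment_cleared, pick_ticket, restock_request, shipped, split_shipment, stock_available, stock_low} — 21 facts.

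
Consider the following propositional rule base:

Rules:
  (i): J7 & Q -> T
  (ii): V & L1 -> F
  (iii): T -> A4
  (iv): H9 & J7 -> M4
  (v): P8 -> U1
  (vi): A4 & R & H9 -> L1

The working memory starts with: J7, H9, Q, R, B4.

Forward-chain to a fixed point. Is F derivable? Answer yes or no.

Round 1: (i) [J7 & Q -> T]; (iv) [H9 & J7 -> M4]. Adds T, M4.
Round 2: (iii) [T -> A4]. Adds A4.
Round 3: (vi) [A4 & R & H9 -> L1]. Adds L1.
Fixed point reached. F is concluded only by (ii); (ii) needs V (never derived).

no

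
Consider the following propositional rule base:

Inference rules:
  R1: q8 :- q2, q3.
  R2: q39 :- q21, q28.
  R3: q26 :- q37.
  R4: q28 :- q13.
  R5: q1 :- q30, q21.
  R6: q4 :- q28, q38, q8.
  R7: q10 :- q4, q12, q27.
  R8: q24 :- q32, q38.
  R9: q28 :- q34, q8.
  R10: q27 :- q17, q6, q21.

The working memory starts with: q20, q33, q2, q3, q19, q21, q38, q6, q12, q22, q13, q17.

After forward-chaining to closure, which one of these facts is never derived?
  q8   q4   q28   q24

Round 1 — R1, R4, R10, derive q8, q28, q27.
Round 2 — R2, R6, derive q39, q4.
Round 3 — R7, derive q10.
Derived: q4 (round 2), q28 (round 1), q8 (round 1). q24 never appears in any round.

q24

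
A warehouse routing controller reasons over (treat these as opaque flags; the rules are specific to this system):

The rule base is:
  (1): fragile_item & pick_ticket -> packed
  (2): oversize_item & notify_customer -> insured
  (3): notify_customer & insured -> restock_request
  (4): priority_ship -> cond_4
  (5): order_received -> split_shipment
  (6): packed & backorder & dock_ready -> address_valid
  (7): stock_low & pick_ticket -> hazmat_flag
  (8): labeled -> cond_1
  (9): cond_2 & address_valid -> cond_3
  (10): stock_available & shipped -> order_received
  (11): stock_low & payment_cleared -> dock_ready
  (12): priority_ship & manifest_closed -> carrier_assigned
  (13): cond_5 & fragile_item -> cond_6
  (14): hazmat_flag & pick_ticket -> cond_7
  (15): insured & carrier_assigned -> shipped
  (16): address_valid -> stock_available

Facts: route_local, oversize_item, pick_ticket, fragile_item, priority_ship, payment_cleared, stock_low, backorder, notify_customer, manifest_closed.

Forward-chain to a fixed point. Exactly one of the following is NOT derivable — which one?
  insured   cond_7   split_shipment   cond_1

Round 1: (1) [fragile_item & pick_ticket -> packed]; (2) [oversize_item & notify_customer -> insured]; (4) [priority_ship -> cond_4]; (7) [stock_low & pick_ticket -> hazmat_flag]; (11) [stock_low & payment_cleared -> dock_ready]; (12) [priority_ship & manifest_closed -> carrier_assigned]. New: packed, insured, cond_4, hazmat_flag, dock_ready, carrier_assigned.
Round 2: (3) [notify_customer & insured -> restock_request]; (6) [packed & backorder & dock_ready -> address_valid]; (14) [hazmat_flag & pick_ticket -> cond_7]; (15) [insured & carrier_assigned -> shipped]. New: restock_request, address_valid, cond_7, shipped.
Round 3: (16) [address_valid -> stock_available]. New: stock_available.
Round 4: (10) [stock_available & shipped -> order_received]. New: order_received.
Round 5: (5) [order_received -> split_shipment]. New: split_shipment.
Derived: cond_7 (round 2), insured (round 1), split_shipment (round 5). cond_1 never appears in any round.

cond_1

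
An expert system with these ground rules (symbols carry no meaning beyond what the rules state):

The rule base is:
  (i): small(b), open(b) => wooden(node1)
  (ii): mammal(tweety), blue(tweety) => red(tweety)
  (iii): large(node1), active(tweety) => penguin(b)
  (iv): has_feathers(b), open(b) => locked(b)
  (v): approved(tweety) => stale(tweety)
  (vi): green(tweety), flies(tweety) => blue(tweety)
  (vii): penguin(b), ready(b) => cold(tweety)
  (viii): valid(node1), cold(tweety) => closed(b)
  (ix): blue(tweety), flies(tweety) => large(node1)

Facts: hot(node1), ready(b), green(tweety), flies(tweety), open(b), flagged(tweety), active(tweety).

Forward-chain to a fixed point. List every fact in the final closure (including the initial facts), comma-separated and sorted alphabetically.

Round 1 fires (vi), giving blue(tweety).
Round 2 fires (ix), giving large(node1).
Round 3 fires (iii), giving penguin(b).
Round 4 fires (vii), giving cold(tweety).

active(tweety), blue(tweety), cold(tweety), flagged(tweety), flies(tweety), green(tweety), hot(node1), large(node1), open(b), penguin(b), ready(b)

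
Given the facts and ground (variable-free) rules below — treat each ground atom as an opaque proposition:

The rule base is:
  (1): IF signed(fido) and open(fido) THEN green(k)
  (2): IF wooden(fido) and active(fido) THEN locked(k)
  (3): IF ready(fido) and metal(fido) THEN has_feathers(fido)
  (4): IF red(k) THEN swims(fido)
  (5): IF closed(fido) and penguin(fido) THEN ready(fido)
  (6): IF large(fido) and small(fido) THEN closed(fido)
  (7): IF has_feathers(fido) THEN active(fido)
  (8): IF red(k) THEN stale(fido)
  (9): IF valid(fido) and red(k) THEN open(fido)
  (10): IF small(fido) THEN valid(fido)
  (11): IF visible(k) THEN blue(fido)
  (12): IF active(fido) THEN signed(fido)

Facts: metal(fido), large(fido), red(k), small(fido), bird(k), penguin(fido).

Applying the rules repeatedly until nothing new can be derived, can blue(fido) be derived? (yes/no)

no

Round 1 — (4), (6), (8), (10), derive swims(fido), closed(fido), stale(fido), valid(fido).
Round 2 — (5), (9), derive ready(fido), open(fido).
Round 3 — (3), derive has_feathers(fido).
Round 4 — (7), derive active(fido).
Round 5 — (12), derive signed(fido).
Round 6 — (1), derive green(k).
Fixed point reached. blue(fido) is concluded only by (11); (11) needs visible(k) (never derived).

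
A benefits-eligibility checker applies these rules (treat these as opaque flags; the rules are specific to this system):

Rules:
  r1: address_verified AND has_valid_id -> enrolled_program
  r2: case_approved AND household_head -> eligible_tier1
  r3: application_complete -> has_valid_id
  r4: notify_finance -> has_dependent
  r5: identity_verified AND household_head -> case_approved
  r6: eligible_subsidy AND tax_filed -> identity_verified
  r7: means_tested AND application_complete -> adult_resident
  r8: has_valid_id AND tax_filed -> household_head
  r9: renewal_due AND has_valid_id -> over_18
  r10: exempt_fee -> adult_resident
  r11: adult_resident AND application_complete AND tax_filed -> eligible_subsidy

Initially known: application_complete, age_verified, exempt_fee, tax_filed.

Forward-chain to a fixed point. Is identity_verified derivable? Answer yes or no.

yes

Round 1: r3 [application_complete -> has_valid_id]; r10 [exempt_fee -> adult_resident]. New: has_valid_id, adult_resident.
Round 2: r8 [has_valid_id AND tax_filed -> household_head]; r11 [adult_resident AND application_complete AND tax_filed -> eligible_subsidy]. New: household_head, eligible_subsidy.
Round 3: r6 [eligible_subsidy AND tax_filed -> identity_verified]. New: identity_verified.
Round 4: r5 [identity_verified AND household_head -> case_approved]. New: case_approved.
Round 5: r2 [case_approved AND household_head -> eligible_tier1]. New: eligible_tier1.
identity_verified appears in round 3, so it is derivable.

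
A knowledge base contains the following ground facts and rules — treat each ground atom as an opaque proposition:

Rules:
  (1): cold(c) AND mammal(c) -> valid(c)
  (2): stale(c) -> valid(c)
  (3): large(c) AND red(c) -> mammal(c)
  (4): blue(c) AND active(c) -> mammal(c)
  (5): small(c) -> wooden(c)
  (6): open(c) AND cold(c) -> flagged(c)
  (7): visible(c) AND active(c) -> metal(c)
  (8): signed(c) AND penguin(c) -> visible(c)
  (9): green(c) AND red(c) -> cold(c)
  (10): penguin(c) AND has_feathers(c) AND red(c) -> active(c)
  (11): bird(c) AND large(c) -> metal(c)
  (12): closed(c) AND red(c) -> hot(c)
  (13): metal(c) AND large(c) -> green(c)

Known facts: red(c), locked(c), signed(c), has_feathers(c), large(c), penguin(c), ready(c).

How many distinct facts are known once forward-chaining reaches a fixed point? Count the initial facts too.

14

[1] (3) [large(c) AND red(c) -> mammal(c)]; (8) [signed(c) AND penguin(c) -> visible(c)]; (10) [penguin(c) AND has_feathers(c) AND red(c) -> active(c)]. ⇒ new: mammal(c), visible(c), active(c).
[2] (7) [visible(c) AND active(c) -> metal(c)]. ⇒ new: metal(c).
[3] (13) [metal(c) AND large(c) -> green(c)]. ⇒ new: green(c).
[4] (9) [green(c) AND red(c) -> cold(c)]. ⇒ new: cold(c).
[5] (1) [cold(c) AND mammal(c) -> valid(c)]. ⇒ new: valid(c).
Closure: {active(c), cold(c), green(c), has_feathers(c), large(c), locked(c), mammal(c), metal(c), penguin(c), ready(c), red(c), signed(c), valid(c), visible(c)} — 14 facts.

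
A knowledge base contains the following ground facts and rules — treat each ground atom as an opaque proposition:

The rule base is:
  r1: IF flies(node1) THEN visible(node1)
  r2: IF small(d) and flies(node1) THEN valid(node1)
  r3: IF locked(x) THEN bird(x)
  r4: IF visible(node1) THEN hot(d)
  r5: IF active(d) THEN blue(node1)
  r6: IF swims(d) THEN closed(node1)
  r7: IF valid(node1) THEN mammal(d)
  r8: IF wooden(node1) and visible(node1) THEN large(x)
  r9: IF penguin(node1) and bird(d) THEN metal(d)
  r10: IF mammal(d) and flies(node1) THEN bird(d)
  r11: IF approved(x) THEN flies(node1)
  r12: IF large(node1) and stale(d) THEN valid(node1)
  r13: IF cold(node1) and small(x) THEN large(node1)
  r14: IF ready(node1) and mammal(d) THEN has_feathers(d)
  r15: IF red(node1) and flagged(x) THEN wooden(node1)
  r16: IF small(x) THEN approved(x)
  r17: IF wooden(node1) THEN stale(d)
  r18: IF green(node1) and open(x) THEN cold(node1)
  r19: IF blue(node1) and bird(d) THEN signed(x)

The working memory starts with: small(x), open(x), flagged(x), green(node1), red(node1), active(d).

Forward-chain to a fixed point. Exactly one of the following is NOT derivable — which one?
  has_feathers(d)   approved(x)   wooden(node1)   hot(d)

has_feathers(d)

Round 1: r5 [IF active(d) THEN blue(node1)]; r15 [IF red(node1) and flagged(x) THEN wooden(node1)]; r16 [IF small(x) THEN approved(x)]; r18 [IF green(node1) and open(x) THEN cold(node1)]. Adds blue(node1), wooden(node1), approved(x), cold(node1).
Round 2: r11 [IF approved(x) THEN flies(node1)]; r13 [IF cold(node1) and small(x) THEN large(node1)]; r17 [IF wooden(node1) THEN stale(d)]. Adds flies(node1), large(node1), stale(d).
Round 3: r1 [IF flies(node1) THEN visible(node1)]; r12 [IF large(node1) and stale(d) THEN valid(node1)]. Adds visible(node1), valid(node1).
Round 4: r4 [IF visible(node1) THEN hot(d)]; r7 [IF valid(node1) THEN mammal(d)]; r8 [IF wooden(node1) and visible(node1) THEN large(x)]. Adds hot(d), mammal(d), large(x).
Round 5: r10 [IF mammal(d) and flies(node1) THEN bird(d)]. Adds bird(d).
Round 6: r19 [IF blue(node1) and bird(d) THEN signed(x)]. Adds signed(x).
Derived: hot(d) (round 4), wooden(node1) (round 1), approved(x) (round 1). has_feathers(d) never appears in any round.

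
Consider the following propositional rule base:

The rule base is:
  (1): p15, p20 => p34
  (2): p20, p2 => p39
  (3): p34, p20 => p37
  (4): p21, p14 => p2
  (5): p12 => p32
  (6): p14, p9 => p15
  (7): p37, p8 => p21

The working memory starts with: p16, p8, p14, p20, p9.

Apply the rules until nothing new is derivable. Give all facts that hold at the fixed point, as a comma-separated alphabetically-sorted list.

Round 1 — (6), derive p15.
Round 2 — (1), derive p34.
Round 3 — (3), derive p37.
Round 4 — (7), derive p21.
Round 5 — (4), derive p2.
Round 6 — (2), derive p39.

p14, p15, p16, p2, p20, p21, p34, p37, p39, p8, p9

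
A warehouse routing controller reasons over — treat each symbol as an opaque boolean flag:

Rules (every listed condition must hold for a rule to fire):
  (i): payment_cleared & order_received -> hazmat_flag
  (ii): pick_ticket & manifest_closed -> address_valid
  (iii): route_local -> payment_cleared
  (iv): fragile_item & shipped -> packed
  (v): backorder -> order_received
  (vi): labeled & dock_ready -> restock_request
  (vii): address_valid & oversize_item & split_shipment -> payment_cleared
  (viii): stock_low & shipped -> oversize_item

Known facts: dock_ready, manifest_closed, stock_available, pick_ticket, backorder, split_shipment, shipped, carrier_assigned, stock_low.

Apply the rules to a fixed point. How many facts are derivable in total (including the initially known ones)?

14

[1] (ii) [pick_ticket & manifest_closed -> address_valid]; (v) [backorder -> order_received]; (viii) [stock_low & shipped -> oversize_item]. ⇒ new: address_valid, order_received, oversize_item.
[2] (vii) [address_valid & oversize_item & split_shipment -> payment_cleared]. ⇒ new: payment_cleared.
[3] (i) [payment_cleared & order_received -> hazmat_flag]. ⇒ new: hazmat_flag.
Closure: {address_valid, backorder, carrier_assigned, dock_ready, hazmat_flag, manifest_closed, order_received, oversize_item, payment_cleared, pick_ticket, shipped, split_shipment, stock_available, stock_low} — 14 facts.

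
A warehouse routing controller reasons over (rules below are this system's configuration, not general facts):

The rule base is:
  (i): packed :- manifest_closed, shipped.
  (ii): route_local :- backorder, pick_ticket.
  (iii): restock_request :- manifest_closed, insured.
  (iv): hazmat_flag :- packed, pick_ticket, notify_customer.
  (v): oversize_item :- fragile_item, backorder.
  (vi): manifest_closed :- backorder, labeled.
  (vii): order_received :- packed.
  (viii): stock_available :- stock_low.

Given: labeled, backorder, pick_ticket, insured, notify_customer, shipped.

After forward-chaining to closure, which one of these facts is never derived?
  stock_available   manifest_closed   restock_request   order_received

Round 1 — (ii), (vi), derive route_local, manifest_closed.
Round 2 — (i), (iii), derive packed, restock_request.
Round 3 — (iv), (vii), derive hazmat_flag, order_received.
Derived: order_received (round 3), manifest_closed (round 1), restock_request (round 2). stock_available never appears in any round.

stock_available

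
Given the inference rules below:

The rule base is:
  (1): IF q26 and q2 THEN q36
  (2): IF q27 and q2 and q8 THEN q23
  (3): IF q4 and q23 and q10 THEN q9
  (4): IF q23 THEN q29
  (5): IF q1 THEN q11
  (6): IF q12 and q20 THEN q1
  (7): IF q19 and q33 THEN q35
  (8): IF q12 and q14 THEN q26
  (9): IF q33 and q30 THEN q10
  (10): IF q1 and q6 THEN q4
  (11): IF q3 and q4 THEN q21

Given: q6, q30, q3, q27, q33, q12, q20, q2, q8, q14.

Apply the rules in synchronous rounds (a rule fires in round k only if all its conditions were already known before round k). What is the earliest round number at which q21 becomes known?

Round 1 fires (2), (6), (8), (9), giving q23, q1, q26, q10.
Round 2 fires (1), (4), (5), (10), giving q36, q29, q11, q4.
Round 3 fires (3), (11), giving q9, q21.
q21 first appears in round 3.

3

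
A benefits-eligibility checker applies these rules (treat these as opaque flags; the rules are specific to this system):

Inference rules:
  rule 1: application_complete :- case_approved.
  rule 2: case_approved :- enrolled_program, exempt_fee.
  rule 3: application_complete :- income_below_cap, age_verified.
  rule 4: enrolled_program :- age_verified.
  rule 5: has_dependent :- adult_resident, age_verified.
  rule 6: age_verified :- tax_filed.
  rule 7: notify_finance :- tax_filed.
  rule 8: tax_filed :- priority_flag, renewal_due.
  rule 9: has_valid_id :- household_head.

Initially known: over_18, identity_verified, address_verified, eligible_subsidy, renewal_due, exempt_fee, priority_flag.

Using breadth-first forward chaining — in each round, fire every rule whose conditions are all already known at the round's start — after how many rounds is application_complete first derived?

5

Round 1 — rule 8, derive tax_filed.
Round 2 — rule 6, rule 7, derive age_verified, notify_finance.
Round 3 — rule 4, derive enrolled_program.
Round 4 — rule 2, derive case_approved.
Round 5 — rule 1, derive application_complete.
application_complete first appears in round 5.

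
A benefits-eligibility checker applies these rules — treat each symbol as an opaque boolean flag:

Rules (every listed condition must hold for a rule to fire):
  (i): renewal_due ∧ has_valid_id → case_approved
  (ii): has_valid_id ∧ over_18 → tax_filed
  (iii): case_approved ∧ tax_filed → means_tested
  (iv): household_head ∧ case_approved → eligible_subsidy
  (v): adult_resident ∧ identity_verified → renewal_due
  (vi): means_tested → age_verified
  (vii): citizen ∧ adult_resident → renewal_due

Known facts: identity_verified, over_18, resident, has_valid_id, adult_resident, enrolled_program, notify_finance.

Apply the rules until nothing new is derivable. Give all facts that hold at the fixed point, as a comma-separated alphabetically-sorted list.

Round 1 — (ii), (v), derive tax_filed, renewal_due.
Round 2 — (i), derive case_approved.
Round 3 — (iii), derive means_tested.
Round 4 — (vi), derive age_verified.

adult_resident, age_verified, case_approved, enrolled_program, has_valid_id, identity_verified, means_tested, notify_finance, over_18, renewal_due, resident, tax_filed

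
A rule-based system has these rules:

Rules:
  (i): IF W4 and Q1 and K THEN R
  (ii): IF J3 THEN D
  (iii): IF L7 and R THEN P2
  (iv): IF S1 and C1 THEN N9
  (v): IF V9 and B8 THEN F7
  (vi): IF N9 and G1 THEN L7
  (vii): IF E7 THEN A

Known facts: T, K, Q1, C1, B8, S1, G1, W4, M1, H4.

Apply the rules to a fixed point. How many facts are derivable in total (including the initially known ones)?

14

[1] (i) [IF W4 and Q1 and K THEN R]; (iv) [IF S1 and C1 THEN N9]. ⇒ new: R, N9.
[2] (vi) [IF N9 and G1 THEN L7]. ⇒ new: L7.
[3] (iii) [IF L7 and R THEN P2]. ⇒ new: P2.
Closure: {B8, C1, G1, H4, K, L7, M1, N9, P2, Q1, R, S1, T, W4} — 14 facts.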